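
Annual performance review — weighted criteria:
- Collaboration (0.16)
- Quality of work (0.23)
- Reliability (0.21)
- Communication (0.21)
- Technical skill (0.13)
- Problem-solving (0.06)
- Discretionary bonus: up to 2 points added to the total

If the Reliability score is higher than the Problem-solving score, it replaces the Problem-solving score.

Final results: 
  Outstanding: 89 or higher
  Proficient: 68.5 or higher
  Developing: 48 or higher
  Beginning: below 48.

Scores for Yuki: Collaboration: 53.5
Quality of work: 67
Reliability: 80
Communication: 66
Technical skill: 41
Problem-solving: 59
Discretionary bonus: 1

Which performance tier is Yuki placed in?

Developing

Reliability (80) > Problem-solving (59), so Problem-solving counts as 80.
Weighted total:
  Collaboration 53.5 × 0.16 = 8.56
  Quality of work 67 × 0.23 = 15.41
  Reliability 80 × 0.21 = 16.8
  Communication 66 × 0.21 = 13.86
  Technical skill 41 × 0.13 = 5.33
  Problem-solving 80 × 0.06 = 4.8
Sum = 64.76
Discretionary bonus: 64.76 + 1 = 65.76
65.76 is ≥ 48 and < 68.5 → Developing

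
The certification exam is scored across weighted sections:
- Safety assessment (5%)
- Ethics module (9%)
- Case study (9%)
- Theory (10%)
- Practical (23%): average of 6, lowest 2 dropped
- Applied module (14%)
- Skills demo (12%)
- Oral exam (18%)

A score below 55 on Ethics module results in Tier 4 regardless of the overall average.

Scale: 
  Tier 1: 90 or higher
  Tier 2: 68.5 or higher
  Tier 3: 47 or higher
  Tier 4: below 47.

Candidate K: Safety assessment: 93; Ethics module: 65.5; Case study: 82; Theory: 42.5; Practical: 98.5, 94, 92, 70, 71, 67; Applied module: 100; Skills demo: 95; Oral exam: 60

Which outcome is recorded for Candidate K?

Tier 2

Practical: drop 67, 70 → average of remaining 4 = 355.5/4 = 88.875
Ethics module score 65.5 ≥ 55: minimum met.
Weighted total:
  Safety assessment 93 × 0.05 = 4.65
  Ethics module 65.5 × 0.09 = 5.895
  Case study 82 × 0.09 = 7.38
  Theory 42.5 × 0.1 = 4.25
  Practical 88.875 × 0.23 = 20.44125
  Applied module 100 × 0.14 = 14
  Skills demo 95 × 0.12 = 11.4
  Oral exam 60 × 0.18 = 10.8
Sum = 78.81625
78.81625 is ≥ 68.5 and < 90 → Tier 2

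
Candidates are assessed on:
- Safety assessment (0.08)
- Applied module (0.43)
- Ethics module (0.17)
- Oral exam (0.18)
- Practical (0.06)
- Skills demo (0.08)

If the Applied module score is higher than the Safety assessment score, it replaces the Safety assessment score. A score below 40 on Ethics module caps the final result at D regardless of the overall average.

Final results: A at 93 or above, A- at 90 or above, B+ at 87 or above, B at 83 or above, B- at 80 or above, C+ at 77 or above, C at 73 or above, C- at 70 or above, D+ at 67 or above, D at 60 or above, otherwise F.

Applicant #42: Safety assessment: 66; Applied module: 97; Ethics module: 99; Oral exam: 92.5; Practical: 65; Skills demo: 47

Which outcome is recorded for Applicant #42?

A-

Applied module (97) > Safety assessment (66), so Safety assessment counts as 97.
Ethics module score 99 ≥ 40: minimum met.
Weighted total:
  Safety assessment 97 × 0.08 = 7.76
  Applied module 97 × 0.43 = 41.71
  Ethics module 99 × 0.17 = 16.83
  Oral exam 92.5 × 0.18 = 16.65
  Practical 65 × 0.06 = 3.9
  Skills demo 47 × 0.08 = 3.76
Sum = 90.61
90.61 is ≥ 90 and < 93 → A-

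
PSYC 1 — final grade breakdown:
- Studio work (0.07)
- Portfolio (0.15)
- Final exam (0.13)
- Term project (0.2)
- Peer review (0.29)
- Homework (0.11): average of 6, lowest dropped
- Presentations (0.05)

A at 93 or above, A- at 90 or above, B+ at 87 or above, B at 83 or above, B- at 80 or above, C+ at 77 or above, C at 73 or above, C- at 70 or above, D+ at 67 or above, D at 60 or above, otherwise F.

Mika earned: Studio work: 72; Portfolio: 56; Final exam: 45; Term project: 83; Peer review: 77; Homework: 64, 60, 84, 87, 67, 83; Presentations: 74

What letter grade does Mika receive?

C-

Homework: drop 60 → average of remaining 5 = 385/5 = 77
Weighted total:
  Studio work 72 × 0.07 = 5.04
  Portfolio 56 × 0.15 = 8.4
  Final exam 45 × 0.13 = 5.85
  Term project 83 × 0.2 = 16.6
  Peer review 77 × 0.29 = 22.33
  Homework 77 × 0.11 = 8.47
  Presentations 74 × 0.05 = 3.7
Sum = 70.39
70.39 is ≥ 70 and < 73 → C-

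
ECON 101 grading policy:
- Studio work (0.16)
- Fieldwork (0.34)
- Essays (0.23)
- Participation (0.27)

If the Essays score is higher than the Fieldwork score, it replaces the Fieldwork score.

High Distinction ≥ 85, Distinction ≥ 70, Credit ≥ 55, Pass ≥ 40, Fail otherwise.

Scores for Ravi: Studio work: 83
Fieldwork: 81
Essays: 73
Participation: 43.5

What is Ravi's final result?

Essays (73) ≤ Fieldwork (81), so Fieldwork stays at 81.
Weighted total:
  Studio work 83 × 0.16 = 13.28
  Fieldwork 81 × 0.34 = 27.54
  Essays 73 × 0.23 = 16.79
  Participation 43.5 × 0.27 = 11.745
Sum = 69.355
69.355 is ≥ 55 and < 70 → Credit

Credit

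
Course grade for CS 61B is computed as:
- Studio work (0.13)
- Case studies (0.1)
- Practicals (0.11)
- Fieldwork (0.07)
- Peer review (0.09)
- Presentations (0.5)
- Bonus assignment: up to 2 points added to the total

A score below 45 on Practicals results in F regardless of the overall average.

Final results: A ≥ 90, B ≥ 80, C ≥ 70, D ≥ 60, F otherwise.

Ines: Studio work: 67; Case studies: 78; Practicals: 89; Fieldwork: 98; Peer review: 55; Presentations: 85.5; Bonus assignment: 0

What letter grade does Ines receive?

Practicals score 89 ≥ 45: minimum met.
Weighted total:
  Studio work 67 × 0.13 = 8.71
  Case studies 78 × 0.1 = 7.8
  Practicals 89 × 0.11 = 9.79
  Fieldwork 98 × 0.07 = 6.86
  Peer review 55 × 0.09 = 4.95
  Presentations 85.5 × 0.5 = 42.75
Sum = 80.86
Bonus assignment: 80.86 + 0 = 80.86
80.86 is ≥ 80 and < 90 → B

B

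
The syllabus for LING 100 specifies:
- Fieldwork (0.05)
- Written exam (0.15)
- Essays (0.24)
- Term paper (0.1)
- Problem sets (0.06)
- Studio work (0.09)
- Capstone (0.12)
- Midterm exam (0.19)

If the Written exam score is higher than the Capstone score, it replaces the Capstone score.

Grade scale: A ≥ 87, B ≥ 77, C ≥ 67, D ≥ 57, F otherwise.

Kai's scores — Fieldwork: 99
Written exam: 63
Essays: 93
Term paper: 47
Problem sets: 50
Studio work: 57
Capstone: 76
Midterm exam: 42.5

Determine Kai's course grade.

Written exam (63) ≤ Capstone (76), so Capstone stays at 76.
Weighted total:
  Fieldwork 99 × 0.05 = 4.95
  Written exam 63 × 0.15 = 9.45
  Essays 93 × 0.24 = 22.32
  Term paper 47 × 0.1 = 4.7
  Problem sets 50 × 0.06 = 3
  Studio work 57 × 0.09 = 5.13
  Capstone 76 × 0.12 = 9.12
  Midterm exam 42.5 × 0.19 = 8.075
Sum = 66.745
66.745 is ≥ 57 and < 67 → D

D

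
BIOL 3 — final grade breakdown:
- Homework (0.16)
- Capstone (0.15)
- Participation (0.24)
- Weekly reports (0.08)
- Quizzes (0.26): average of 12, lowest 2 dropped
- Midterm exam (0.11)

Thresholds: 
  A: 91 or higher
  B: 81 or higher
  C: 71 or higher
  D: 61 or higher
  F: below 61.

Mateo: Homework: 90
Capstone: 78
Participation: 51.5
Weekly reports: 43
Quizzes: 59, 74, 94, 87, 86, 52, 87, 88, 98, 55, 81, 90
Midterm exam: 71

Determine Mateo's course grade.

C

Quizzes: drop 52, 55 → average of remaining 10 = 844/10 = 84.4
Weighted total:
  Homework 90 × 0.16 = 14.4
  Capstone 78 × 0.15 = 11.7
  Participation 51.5 × 0.24 = 12.36
  Weekly reports 43 × 0.08 = 3.44
  Quizzes 84.4 × 0.26 = 21.944
  Midterm exam 71 × 0.11 = 7.81
Sum = 71.654
71.654 is ≥ 71 and < 81 → C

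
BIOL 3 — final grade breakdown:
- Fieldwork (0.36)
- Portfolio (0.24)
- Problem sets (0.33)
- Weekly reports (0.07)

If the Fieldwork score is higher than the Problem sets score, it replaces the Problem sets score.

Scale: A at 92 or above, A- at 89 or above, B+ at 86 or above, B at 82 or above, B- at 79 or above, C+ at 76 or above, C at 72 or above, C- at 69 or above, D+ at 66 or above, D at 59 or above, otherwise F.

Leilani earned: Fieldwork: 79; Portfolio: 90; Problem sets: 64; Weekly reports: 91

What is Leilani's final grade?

Fieldwork (79) > Problem sets (64), so Problem sets counts as 79.
Weighted total:
  Fieldwork 79 × 0.36 = 28.44
  Portfolio 90 × 0.24 = 21.6
  Problem sets 79 × 0.33 = 26.07
  Weekly reports 91 × 0.07 = 6.37
Sum = 82.48
82.48 is ≥ 82 and < 86 → B

B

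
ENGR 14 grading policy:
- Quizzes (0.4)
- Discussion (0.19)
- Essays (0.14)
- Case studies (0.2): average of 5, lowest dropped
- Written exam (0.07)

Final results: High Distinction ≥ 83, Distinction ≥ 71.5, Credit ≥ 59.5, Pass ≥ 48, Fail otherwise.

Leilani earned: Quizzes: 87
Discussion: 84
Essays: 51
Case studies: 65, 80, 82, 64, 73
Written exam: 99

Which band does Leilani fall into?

Case studies: drop 64 → average of remaining 4 = 300/4 = 75
Weighted total:
  Quizzes 87 × 0.4 = 34.8
  Discussion 84 × 0.19 = 15.96
  Essays 51 × 0.14 = 7.14
  Case studies 75 × 0.2 = 15
  Written exam 99 × 0.07 = 6.93
Sum = 79.83
79.83 is ≥ 71.5 and < 83 → Distinction

Distinction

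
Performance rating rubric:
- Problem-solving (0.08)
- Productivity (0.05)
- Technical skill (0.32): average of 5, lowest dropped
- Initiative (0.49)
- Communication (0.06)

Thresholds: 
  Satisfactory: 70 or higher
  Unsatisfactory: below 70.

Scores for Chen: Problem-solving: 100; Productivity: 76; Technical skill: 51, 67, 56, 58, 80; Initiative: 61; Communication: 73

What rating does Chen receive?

Technical skill: drop 51 → average of remaining 4 = 261/4 = 65.25
Weighted total:
  Problem-solving 100 × 0.08 = 8
  Productivity 76 × 0.05 = 3.8
  Technical skill 65.25 × 0.32 = 20.88
  Initiative 61 × 0.49 = 29.89
  Communication 73 × 0.06 = 4.38
Sum = 66.95
66.95 < 70 → Unsatisfactory

Unsatisfactory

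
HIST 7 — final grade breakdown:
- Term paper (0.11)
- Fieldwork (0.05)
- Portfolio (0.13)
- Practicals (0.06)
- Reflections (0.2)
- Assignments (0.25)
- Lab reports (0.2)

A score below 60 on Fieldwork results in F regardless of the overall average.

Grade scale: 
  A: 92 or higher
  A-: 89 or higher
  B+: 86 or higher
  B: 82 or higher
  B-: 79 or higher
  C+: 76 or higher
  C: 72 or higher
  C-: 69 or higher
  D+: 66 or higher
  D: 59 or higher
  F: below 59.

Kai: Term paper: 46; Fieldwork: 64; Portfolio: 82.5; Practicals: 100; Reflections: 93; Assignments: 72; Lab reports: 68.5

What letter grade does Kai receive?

C

Fieldwork score 64 ≥ 60: minimum met.
Weighted total:
  Term paper 46 × 0.11 = 5.06
  Fieldwork 64 × 0.05 = 3.2
  Portfolio 82.5 × 0.13 = 10.725
  Practicals 100 × 0.06 = 6
  Reflections 93 × 0.2 = 18.6
  Assignments 72 × 0.25 = 18
  Lab reports 68.5 × 0.2 = 13.7
Sum = 75.285
75.285 is ≥ 72 and < 76 → C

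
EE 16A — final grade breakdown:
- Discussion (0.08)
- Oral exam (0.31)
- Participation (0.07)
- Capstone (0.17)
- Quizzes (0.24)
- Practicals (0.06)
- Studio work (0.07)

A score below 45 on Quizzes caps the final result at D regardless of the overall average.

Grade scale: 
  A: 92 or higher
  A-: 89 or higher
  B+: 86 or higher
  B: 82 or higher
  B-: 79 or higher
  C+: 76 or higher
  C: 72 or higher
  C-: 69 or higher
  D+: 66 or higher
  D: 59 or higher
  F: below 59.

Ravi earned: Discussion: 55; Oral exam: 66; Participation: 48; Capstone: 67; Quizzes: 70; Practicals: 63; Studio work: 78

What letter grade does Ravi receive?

Quizzes score 70 ≥ 45: minimum met.
Weighted total:
  Discussion 55 × 0.08 = 4.4
  Oral exam 66 × 0.31 = 20.46
  Participation 48 × 0.07 = 3.36
  Capstone 67 × 0.17 = 11.39
  Quizzes 70 × 0.24 = 16.8
  Practicals 63 × 0.06 = 3.78
  Studio work 78 × 0.07 = 5.46
Sum = 65.65
65.65 is ≥ 59 and < 66 → D

D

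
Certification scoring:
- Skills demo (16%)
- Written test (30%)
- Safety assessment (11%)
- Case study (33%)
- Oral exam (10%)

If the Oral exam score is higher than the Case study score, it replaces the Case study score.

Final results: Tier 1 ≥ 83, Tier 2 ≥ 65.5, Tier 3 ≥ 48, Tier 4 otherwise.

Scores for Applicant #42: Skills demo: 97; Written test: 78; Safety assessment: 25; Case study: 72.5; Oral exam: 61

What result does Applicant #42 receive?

Tier 2

Oral exam (61) ≤ Case study (72.5), so Case study stays at 72.5.
Weighted total:
  Skills demo 97 × 0.16 = 15.52
  Written test 78 × 0.3 = 23.4
  Safety assessment 25 × 0.11 = 2.75
  Case study 72.5 × 0.33 = 23.925
  Oral exam 61 × 0.1 = 6.1
Sum = 71.695
71.695 is ≥ 65.5 and < 83 → Tier 2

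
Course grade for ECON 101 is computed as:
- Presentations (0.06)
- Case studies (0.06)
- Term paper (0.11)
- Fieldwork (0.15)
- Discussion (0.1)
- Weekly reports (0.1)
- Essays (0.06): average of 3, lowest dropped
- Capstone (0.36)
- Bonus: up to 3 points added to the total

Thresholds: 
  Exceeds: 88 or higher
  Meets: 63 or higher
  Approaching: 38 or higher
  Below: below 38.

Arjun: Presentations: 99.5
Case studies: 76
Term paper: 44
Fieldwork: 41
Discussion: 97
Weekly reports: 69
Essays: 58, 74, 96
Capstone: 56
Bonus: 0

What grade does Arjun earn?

Essays: drop 58 → average of remaining 2 = 170/2 = 85
Weighted total:
  Presentations 99.5 × 0.06 = 5.97
  Case studies 76 × 0.06 = 4.56
  Term paper 44 × 0.11 = 4.84
  Fieldwork 41 × 0.15 = 6.15
  Discussion 97 × 0.1 = 9.7
  Weekly reports 69 × 0.1 = 6.9
  Essays 85 × 0.06 = 5.1
  Capstone 56 × 0.36 = 20.16
Sum = 63.38
Bonus: 63.38 + 0 = 63.38
63.38 is ≥ 63 and < 88 → Meets

Meets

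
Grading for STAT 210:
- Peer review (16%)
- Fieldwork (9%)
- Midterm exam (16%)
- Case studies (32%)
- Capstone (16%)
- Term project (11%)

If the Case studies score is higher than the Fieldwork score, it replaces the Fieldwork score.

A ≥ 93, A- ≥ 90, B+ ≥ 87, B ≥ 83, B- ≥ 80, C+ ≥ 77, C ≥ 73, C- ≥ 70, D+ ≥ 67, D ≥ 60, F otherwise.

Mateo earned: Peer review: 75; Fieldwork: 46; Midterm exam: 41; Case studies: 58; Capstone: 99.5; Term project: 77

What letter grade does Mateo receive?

D

Case studies (58) > Fieldwork (46), so Fieldwork counts as 58.
Weighted total:
  Peer review 75 × 0.16 = 12
  Fieldwork 58 × 0.09 = 5.22
  Midterm exam 41 × 0.16 = 6.56
  Case studies 58 × 0.32 = 18.56
  Capstone 99.5 × 0.16 = 15.92
  Term project 77 × 0.11 = 8.47
Sum = 66.73
66.73 is ≥ 60 and < 67 → D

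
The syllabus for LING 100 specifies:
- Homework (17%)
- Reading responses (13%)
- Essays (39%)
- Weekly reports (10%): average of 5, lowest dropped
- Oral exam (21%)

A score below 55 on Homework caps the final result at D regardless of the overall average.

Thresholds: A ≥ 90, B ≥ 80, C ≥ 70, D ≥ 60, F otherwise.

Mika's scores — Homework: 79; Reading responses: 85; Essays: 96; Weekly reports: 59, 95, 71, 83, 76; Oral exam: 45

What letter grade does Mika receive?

C

Weekly reports: drop 59 → average of remaining 4 = 325/4 = 81.25
Homework score 79 ≥ 55: minimum met.
Weighted total:
  Homework 79 × 0.17 = 13.43
  Reading responses 85 × 0.13 = 11.05
  Essays 96 × 0.39 = 37.44
  Weekly reports 81.25 × 0.1 = 8.125
  Oral exam 45 × 0.21 = 9.45
Sum = 79.495
79.495 is ≥ 70 and < 80 → C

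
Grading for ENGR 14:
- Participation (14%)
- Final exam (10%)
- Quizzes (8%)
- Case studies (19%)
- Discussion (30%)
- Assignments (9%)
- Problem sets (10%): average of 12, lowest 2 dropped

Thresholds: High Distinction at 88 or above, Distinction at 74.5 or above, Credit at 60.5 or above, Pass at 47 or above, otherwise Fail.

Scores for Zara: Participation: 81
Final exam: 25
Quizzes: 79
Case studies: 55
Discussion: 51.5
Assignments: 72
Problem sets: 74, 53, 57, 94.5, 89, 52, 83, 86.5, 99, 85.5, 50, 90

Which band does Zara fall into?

Problem sets: drop 50, 52 → average of remaining 10 = 811.5/10 = 81.15
Weighted total:
  Participation 81 × 0.14 = 11.34
  Final exam 25 × 0.1 = 2.5
  Quizzes 79 × 0.08 = 6.32
  Case studies 55 × 0.19 = 10.45
  Discussion 51.5 × 0.3 = 15.45
  Assignments 72 × 0.09 = 6.48
  Problem sets 81.15 × 0.1 = 8.115
Sum = 60.655
60.655 is ≥ 60.5 and < 74.5 → Credit

Credit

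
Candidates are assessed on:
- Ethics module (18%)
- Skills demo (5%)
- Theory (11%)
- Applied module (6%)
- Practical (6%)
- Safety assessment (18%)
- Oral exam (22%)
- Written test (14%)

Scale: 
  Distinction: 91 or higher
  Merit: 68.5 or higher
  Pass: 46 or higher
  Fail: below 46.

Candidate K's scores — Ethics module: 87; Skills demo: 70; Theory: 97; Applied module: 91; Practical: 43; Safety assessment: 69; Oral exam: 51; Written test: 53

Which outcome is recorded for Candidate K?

Merit

Weighted total:
  Ethics module 87 × 0.18 = 15.66
  Skills demo 70 × 0.05 = 3.5
  Theory 97 × 0.11 = 10.67
  Applied module 91 × 0.06 = 5.46
  Practical 43 × 0.06 = 2.58
  Safety assessment 69 × 0.18 = 12.42
  Oral exam 51 × 0.22 = 11.22
  Written test 53 × 0.14 = 7.42
Sum = 68.93
68.93 is ≥ 68.5 and < 91 → Merit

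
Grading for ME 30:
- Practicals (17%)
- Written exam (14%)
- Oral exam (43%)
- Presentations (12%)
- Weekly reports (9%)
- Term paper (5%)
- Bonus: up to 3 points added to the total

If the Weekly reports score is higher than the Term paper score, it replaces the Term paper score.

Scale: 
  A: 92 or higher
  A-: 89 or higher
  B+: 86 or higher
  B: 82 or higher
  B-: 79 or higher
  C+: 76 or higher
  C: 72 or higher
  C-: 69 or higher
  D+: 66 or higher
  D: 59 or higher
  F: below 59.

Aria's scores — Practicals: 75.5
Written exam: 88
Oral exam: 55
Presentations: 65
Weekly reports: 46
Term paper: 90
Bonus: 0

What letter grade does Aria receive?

D

Weekly reports (46) ≤ Term paper (90), so Term paper stays at 90.
Weighted total:
  Practicals 75.5 × 0.17 = 12.835
  Written exam 88 × 0.14 = 12.32
  Oral exam 55 × 0.43 = 23.65
  Presentations 65 × 0.12 = 7.8
  Weekly reports 46 × 0.09 = 4.14
  Term paper 90 × 0.05 = 4.5
Sum = 65.245
Bonus: 65.245 + 0 = 65.245
65.245 is ≥ 59 and < 66 → D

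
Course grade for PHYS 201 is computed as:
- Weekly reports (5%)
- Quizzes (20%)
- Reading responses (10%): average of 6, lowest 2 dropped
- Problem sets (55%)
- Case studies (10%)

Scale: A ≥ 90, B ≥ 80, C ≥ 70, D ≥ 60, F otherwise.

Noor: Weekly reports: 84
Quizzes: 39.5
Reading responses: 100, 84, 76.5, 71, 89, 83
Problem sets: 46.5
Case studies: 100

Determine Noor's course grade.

F

Reading responses: drop 71, 76.5 → average of remaining 4 = 356/4 = 89
Weighted total:
  Weekly reports 84 × 0.05 = 4.2
  Quizzes 39.5 × 0.2 = 7.9
  Reading responses 89 × 0.1 = 8.9
  Problem sets 46.5 × 0.55 = 25.575
  Case studies 100 × 0.1 = 10
Sum = 56.575
56.575 < 60 → F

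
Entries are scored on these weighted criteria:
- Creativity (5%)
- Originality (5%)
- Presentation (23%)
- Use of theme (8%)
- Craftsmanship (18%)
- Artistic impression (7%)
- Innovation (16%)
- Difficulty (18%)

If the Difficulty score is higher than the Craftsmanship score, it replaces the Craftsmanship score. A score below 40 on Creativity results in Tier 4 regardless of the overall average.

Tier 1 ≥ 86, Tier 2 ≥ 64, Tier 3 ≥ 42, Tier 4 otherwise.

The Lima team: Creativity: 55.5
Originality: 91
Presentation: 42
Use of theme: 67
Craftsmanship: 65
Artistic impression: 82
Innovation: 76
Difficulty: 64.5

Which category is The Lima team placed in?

Tier 3

Difficulty (64.5) ≤ Craftsmanship (65), so Craftsmanship stays at 65.
Creativity score 55.5 ≥ 40: minimum met.
Weighted total:
  Creativity 55.5 × 0.05 = 2.775
  Originality 91 × 0.05 = 4.55
  Presentation 42 × 0.23 = 9.66
  Use of theme 67 × 0.08 = 5.36
  Craftsmanship 65 × 0.18 = 11.7
  Artistic impression 82 × 0.07 = 5.74
  Innovation 76 × 0.16 = 12.16
  Difficulty 64.5 × 0.18 = 11.61
Sum = 63.555
63.555 is ≥ 42 and < 64 → Tier 3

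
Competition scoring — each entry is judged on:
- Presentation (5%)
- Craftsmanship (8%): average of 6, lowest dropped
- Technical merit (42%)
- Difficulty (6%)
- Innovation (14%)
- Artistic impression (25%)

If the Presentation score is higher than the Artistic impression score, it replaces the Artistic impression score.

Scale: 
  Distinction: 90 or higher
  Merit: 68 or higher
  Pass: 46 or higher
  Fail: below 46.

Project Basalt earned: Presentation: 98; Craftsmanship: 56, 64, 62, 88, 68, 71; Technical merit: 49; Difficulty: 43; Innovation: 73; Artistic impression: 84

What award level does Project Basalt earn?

Merit

Craftsmanship: drop 56 → average of remaining 5 = 353/5 = 70.6
Presentation (98) > Artistic impression (84), so Artistic impression counts as 98.
Weighted total:
  Presentation 98 × 0.05 = 4.9
  Craftsmanship 70.6 × 0.08 = 5.648
  Technical merit 49 × 0.42 = 20.58
  Difficulty 43 × 0.06 = 2.58
  Innovation 73 × 0.14 = 10.22
  Artistic impression 98 × 0.25 = 24.5
Sum = 68.428
68.428 is ≥ 68 and < 90 → Merit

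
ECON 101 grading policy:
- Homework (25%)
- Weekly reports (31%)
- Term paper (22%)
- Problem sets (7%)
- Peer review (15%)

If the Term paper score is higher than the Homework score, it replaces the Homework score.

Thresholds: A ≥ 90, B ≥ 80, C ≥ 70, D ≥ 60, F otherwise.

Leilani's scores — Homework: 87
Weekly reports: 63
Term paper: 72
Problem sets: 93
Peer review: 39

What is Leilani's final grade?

D

Term paper (72) ≤ Homework (87), so Homework stays at 87.
Weighted total:
  Homework 87 × 0.25 = 21.75
  Weekly reports 63 × 0.31 = 19.53
  Term paper 72 × 0.22 = 15.84
  Problem sets 93 × 0.07 = 6.51
  Peer review 39 × 0.15 = 5.85
Sum = 69.48
69.48 is ≥ 60 and < 70 → D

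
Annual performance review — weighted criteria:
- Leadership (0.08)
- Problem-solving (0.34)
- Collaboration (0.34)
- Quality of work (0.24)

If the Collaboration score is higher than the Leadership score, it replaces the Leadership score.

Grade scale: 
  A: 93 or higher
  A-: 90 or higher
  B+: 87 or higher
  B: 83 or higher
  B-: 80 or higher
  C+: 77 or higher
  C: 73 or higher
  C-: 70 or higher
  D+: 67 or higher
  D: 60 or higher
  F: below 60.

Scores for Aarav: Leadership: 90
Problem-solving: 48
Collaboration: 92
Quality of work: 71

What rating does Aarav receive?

C-

Collaboration (92) > Leadership (90), so Leadership counts as 92.
Weighted total:
  Leadership 92 × 0.08 = 7.36
  Problem-solving 48 × 0.34 = 16.32
  Collaboration 92 × 0.34 = 31.28
  Quality of work 71 × 0.24 = 17.04
Sum = 72
72 is ≥ 70 and < 73 → C-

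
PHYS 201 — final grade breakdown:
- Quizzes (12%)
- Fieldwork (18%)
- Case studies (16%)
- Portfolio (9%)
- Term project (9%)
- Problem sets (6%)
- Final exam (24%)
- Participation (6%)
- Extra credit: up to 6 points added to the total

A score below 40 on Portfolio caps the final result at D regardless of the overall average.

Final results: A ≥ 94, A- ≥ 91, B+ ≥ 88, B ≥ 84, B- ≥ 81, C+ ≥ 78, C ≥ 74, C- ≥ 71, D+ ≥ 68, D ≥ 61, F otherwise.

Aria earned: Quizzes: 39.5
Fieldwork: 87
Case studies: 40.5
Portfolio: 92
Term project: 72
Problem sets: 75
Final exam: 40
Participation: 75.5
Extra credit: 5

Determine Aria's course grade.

D

Portfolio score 92 ≥ 40: minimum met.
Weighted total:
  Quizzes 39.5 × 0.12 = 4.74
  Fieldwork 87 × 0.18 = 15.66
  Case studies 40.5 × 0.16 = 6.48
  Portfolio 92 × 0.09 = 8.28
  Term project 72 × 0.09 = 6.48
  Problem sets 75 × 0.06 = 4.5
  Final exam 40 × 0.24 = 9.6
  Participation 75.5 × 0.06 = 4.53
Sum = 60.27
Extra credit: 60.27 + 5 = 65.27
65.27 is ≥ 61 and < 68 → D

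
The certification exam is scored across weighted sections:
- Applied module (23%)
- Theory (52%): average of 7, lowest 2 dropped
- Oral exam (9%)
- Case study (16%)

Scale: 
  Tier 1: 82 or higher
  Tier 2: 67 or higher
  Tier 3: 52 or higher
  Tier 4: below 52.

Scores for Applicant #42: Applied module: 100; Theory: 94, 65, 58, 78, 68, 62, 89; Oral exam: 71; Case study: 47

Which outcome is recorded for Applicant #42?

Tier 2

Theory: drop 58, 62 → average of remaining 5 = 394/5 = 78.8
Weighted total:
  Applied module 100 × 0.23 = 23
  Theory 78.8 × 0.52 = 40.976
  Oral exam 71 × 0.09 = 6.39
  Case study 47 × 0.16 = 7.52
Sum = 77.886
77.886 is ≥ 67 and < 82 → Tier 2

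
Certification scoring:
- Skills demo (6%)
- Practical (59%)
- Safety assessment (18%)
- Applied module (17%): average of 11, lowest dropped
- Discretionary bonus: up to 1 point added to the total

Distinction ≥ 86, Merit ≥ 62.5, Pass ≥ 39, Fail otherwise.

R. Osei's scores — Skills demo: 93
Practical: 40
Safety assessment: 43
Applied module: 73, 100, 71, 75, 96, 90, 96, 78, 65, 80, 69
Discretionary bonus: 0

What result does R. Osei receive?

Pass

Applied module: drop 65 → average of remaining 10 = 828/10 = 82.8
Weighted total:
  Skills demo 93 × 0.06 = 5.58
  Practical 40 × 0.59 = 23.6
  Safety assessment 43 × 0.18 = 7.74
  Applied module 82.8 × 0.17 = 14.076
Sum = 50.996
Discretionary bonus: 50.996 + 0 = 50.996
50.996 is ≥ 39 and < 62.5 → Pass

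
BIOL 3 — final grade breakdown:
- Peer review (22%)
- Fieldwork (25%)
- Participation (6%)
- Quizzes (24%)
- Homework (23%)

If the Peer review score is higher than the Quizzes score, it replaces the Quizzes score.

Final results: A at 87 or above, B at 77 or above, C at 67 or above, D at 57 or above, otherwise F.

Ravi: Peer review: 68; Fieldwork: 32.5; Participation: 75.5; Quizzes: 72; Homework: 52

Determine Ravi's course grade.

Peer review (68) ≤ Quizzes (72), so Quizzes stays at 72.
Weighted total:
  Peer review 68 × 0.22 = 14.96
  Fieldwork 32.5 × 0.25 = 8.125
  Participation 75.5 × 0.06 = 4.53
  Quizzes 72 × 0.24 = 17.28
  Homework 52 × 0.23 = 11.96
Sum = 56.855
56.855 < 57 → F

F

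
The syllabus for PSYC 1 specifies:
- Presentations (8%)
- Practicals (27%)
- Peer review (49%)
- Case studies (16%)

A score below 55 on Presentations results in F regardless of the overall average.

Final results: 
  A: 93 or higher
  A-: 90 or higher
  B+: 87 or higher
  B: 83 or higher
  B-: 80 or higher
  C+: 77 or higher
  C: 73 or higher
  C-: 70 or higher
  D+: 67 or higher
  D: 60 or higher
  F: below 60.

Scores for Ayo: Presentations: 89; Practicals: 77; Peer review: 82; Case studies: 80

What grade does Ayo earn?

B-

Presentations score 89 ≥ 55: minimum met.
Weighted total:
  Presentations 89 × 0.08 = 7.12
  Practicals 77 × 0.27 = 20.79
  Peer review 82 × 0.49 = 40.18
  Case studies 80 × 0.16 = 12.8
Sum = 80.89
80.89 is ≥ 80 and < 83 → B-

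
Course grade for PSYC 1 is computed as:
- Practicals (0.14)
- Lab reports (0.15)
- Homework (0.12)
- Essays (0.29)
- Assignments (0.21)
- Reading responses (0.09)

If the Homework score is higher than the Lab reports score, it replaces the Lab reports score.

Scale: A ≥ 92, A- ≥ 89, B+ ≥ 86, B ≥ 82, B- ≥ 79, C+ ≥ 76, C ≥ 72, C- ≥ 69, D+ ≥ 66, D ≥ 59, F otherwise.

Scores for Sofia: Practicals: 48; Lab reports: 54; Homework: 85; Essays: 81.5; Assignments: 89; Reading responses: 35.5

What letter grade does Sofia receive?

C

Homework (85) > Lab reports (54), so Lab reports counts as 85.
Weighted total:
  Practicals 48 × 0.14 = 6.72
  Lab reports 85 × 0.15 = 12.75
  Homework 85 × 0.12 = 10.2
  Essays 81.5 × 0.29 = 23.635
  Assignments 89 × 0.21 = 18.69
  Reading responses 35.5 × 0.09 = 3.195
Sum = 75.19
75.19 is ≥ 72 and < 76 → C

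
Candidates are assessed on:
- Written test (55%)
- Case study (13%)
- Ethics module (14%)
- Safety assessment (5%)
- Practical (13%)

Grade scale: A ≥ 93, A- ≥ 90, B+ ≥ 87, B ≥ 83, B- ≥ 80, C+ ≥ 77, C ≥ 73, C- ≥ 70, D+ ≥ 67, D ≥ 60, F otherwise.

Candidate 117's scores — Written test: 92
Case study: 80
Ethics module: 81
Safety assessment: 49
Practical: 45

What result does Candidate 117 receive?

Weighted total:
  Written test 92 × 0.55 = 50.6
  Case study 80 × 0.13 = 10.4
  Ethics module 81 × 0.14 = 11.34
  Safety assessment 49 × 0.05 = 2.45
  Practical 45 × 0.13 = 5.85
Sum = 80.64
80.64 is ≥ 80 and < 83 → B-

B-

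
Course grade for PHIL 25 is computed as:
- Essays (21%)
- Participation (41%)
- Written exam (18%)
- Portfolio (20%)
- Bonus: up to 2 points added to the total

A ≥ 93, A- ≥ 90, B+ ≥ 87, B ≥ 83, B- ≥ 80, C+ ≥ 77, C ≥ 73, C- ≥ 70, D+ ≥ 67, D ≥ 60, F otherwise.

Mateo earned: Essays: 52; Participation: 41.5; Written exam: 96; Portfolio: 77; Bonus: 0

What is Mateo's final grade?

Weighted total:
  Essays 52 × 0.21 = 10.92
  Participation 41.5 × 0.41 = 17.015
  Written exam 96 × 0.18 = 17.28
  Portfolio 77 × 0.2 = 15.4
Sum = 60.615
Bonus: 60.615 + 0 = 60.615
60.615 is ≥ 60 and < 67 → D

D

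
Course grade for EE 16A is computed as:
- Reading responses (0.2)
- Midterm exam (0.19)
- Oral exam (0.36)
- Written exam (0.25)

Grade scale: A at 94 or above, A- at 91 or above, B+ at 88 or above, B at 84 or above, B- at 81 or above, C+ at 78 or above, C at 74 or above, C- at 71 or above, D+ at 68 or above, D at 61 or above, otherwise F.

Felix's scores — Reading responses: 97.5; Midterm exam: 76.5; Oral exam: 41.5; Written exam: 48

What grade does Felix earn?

F

Weighted total:
  Reading responses 97.5 × 0.2 = 19.5
  Midterm exam 76.5 × 0.19 = 14.535
  Oral exam 41.5 × 0.36 = 14.94
  Written exam 48 × 0.25 = 12
Sum = 60.975
60.975 < 61 → F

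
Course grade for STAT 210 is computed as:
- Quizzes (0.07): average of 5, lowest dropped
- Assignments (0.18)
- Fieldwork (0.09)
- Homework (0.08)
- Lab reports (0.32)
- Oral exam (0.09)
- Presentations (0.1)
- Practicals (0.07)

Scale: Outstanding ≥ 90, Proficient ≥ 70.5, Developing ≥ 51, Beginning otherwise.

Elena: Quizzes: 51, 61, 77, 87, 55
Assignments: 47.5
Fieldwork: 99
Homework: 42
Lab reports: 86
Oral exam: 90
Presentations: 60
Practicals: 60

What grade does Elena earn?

Proficient

Quizzes: drop 51 → average of remaining 4 = 280/4 = 70
Weighted total:
  Quizzes 70 × 0.07 = 4.9
  Assignments 47.5 × 0.18 = 8.55
  Fieldwork 99 × 0.09 = 8.91
  Homework 42 × 0.08 = 3.36
  Lab reports 86 × 0.32 = 27.52
  Oral exam 90 × 0.09 = 8.1
  Presentations 60 × 0.1 = 6
  Practicals 60 × 0.07 = 4.2
Sum = 71.54
71.54 is ≥ 70.5 and < 90 → Proficient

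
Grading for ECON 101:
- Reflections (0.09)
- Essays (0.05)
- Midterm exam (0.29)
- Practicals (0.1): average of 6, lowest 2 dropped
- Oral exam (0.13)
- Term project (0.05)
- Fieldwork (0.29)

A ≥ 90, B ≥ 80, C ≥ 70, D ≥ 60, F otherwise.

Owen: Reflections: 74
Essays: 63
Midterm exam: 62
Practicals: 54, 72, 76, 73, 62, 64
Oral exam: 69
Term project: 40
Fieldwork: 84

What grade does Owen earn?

Practicals: drop 54, 62 → average of remaining 4 = 285/4 = 71.25
Weighted total:
  Reflections 74 × 0.09 = 6.66
  Essays 63 × 0.05 = 3.15
  Midterm exam 62 × 0.29 = 17.98
  Practicals 71.25 × 0.1 = 7.125
  Oral exam 69 × 0.13 = 8.97
  Term project 40 × 0.05 = 2
  Fieldwork 84 × 0.29 = 24.36
Sum = 70.245
70.245 is ≥ 70 and < 80 → C

C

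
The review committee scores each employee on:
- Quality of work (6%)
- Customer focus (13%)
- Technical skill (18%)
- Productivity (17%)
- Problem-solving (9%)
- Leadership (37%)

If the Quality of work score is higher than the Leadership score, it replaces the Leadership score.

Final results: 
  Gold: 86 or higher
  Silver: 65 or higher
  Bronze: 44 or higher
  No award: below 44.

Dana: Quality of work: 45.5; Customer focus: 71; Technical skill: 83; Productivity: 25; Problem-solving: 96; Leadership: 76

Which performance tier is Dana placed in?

Quality of work (45.5) ≤ Leadership (76), so Leadership stays at 76.
Weighted total:
  Quality of work 45.5 × 0.06 = 2.73
  Customer focus 71 × 0.13 = 9.23
  Technical skill 83 × 0.18 = 14.94
  Productivity 25 × 0.17 = 4.25
  Problem-solving 96 × 0.09 = 8.64
  Leadership 76 × 0.37 = 28.12
Sum = 67.91
67.91 is ≥ 65 and < 86 → Silver

Silver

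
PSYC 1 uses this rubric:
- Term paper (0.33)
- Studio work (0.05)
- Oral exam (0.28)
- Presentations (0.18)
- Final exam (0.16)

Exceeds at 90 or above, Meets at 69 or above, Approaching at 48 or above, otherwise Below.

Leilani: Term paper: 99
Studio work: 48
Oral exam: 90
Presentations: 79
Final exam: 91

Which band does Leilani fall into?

Meets

Weighted total:
  Term paper 99 × 0.33 = 32.67
  Studio work 48 × 0.05 = 2.4
  Oral exam 90 × 0.28 = 25.2
  Presentations 79 × 0.18 = 14.22
  Final exam 91 × 0.16 = 14.56
Sum = 89.05
89.05 is ≥ 69 and < 90 → Meets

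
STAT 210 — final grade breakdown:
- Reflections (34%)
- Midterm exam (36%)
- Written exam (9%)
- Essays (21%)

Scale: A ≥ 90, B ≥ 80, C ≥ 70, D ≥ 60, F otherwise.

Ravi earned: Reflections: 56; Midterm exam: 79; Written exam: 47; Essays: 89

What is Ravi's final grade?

Weighted total:
  Reflections 56 × 0.34 = 19.04
  Midterm exam 79 × 0.36 = 28.44
  Written exam 47 × 0.09 = 4.23
  Essays 89 × 0.21 = 18.69
Sum = 70.4
70.4 is ≥ 70 and < 80 → C

C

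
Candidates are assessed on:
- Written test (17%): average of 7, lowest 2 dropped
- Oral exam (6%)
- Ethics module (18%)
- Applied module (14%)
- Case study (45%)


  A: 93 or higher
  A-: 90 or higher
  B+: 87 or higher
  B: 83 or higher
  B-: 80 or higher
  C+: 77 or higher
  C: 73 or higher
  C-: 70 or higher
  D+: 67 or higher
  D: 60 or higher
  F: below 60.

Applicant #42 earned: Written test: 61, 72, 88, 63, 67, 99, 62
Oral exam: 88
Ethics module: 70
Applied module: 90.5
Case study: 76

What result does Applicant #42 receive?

Written test: drop 61, 62 → average of remaining 5 = 389/5 = 77.8
Weighted total:
  Written test 77.8 × 0.17 = 13.226
  Oral exam 88 × 0.06 = 5.28
  Ethics module 70 × 0.18 = 12.6
  Applied module 90.5 × 0.14 = 12.67
  Case study 76 × 0.45 = 34.2
Sum = 77.976
77.976 is ≥ 77 and < 80 → C+

C+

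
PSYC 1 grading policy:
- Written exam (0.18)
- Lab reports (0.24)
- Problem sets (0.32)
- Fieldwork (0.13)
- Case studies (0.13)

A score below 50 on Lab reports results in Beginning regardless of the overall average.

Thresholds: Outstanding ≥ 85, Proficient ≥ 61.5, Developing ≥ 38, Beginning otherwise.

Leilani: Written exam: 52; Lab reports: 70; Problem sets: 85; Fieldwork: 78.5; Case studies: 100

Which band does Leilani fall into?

Lab reports score 70 ≥ 50: minimum met.
Weighted total:
  Written exam 52 × 0.18 = 9.36
  Lab reports 70 × 0.24 = 16.8
  Problem sets 85 × 0.32 = 27.2
  Fieldwork 78.5 × 0.13 = 10.205
  Case studies 100 × 0.13 = 13
Sum = 76.565
76.565 is ≥ 61.5 and < 85 → Proficient

Proficient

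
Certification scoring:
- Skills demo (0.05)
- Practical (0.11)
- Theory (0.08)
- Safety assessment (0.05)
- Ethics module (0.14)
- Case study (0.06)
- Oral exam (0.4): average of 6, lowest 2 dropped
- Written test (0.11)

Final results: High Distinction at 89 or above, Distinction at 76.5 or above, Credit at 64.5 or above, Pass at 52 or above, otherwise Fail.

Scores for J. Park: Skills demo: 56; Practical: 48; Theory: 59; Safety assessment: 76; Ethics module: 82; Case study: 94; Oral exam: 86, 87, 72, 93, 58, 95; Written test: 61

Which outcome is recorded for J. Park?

Distinction

Oral exam: drop 58, 72 → average of remaining 4 = 361/4 = 90.25
Weighted total:
  Skills demo 56 × 0.05 = 2.8
  Practical 48 × 0.11 = 5.28
  Theory 59 × 0.08 = 4.72
  Safety assessment 76 × 0.05 = 3.8
  Ethics module 82 × 0.14 = 11.48
  Case study 94 × 0.06 = 5.64
  Oral exam 90.25 × 0.4 = 36.1
  Written test 61 × 0.11 = 6.71
Sum = 76.53
76.53 is ≥ 76.5 and < 89 → Distinction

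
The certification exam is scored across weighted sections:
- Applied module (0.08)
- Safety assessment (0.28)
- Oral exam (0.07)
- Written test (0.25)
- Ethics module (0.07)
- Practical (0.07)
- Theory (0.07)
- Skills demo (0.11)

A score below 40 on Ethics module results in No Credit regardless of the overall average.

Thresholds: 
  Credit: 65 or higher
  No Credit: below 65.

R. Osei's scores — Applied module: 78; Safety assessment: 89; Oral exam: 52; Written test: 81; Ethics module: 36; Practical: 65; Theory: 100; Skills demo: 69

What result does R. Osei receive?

No Credit

Ethics module score 36 < 40: minimum not met.
Weighted total:
  Applied module 78 × 0.08 = 6.24
  Safety assessment 89 × 0.28 = 24.92
  Oral exam 52 × 0.07 = 3.64
  Written test 81 × 0.25 = 20.25
  Ethics module 36 × 0.07 = 2.52
  Practical 65 × 0.07 = 4.55
  Theory 100 × 0.07 = 7
  Skills demo 69 × 0.11 = 7.59
Sum = 76.71
Because the Ethics module minimum was not met, the result is No Credit.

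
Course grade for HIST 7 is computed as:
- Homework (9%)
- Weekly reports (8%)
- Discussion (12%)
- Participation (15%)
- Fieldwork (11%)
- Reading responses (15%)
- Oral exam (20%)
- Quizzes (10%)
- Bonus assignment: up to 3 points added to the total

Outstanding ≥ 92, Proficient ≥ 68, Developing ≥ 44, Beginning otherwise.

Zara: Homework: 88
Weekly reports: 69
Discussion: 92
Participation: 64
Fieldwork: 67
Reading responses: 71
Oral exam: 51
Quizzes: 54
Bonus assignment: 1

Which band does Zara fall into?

Weighted total:
  Homework 88 × 0.09 = 7.92
  Weekly reports 69 × 0.08 = 5.52
  Discussion 92 × 0.12 = 11.04
  Participation 64 × 0.15 = 9.6
  Fieldwork 67 × 0.11 = 7.37
  Reading responses 71 × 0.15 = 10.65
  Oral exam 51 × 0.2 = 10.2
  Quizzes 54 × 0.1 = 5.4
Sum = 67.7
Bonus assignment: 67.7 + 1 = 68.7
68.7 is ≥ 68 and < 92 → Proficient

Proficient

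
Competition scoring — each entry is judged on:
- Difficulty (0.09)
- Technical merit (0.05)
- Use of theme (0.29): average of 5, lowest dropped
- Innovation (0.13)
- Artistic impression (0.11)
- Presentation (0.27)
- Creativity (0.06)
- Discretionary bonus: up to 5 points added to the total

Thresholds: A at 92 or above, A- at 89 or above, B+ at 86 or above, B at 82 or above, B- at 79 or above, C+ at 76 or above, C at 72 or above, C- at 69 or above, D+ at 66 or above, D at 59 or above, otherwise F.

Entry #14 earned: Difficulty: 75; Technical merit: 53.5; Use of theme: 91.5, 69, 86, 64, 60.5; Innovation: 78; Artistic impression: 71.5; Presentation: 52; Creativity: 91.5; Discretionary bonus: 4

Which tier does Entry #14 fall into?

C

Use of theme: drop 60.5 → average of remaining 4 = 310.5/4 = 77.625
Weighted total:
  Difficulty 75 × 0.09 = 6.75
  Technical merit 53.5 × 0.05 = 2.675
  Use of theme 77.625 × 0.29 = 22.51125
  Innovation 78 × 0.13 = 10.14
  Artistic impression 71.5 × 0.11 = 7.865
  Presentation 52 × 0.27 = 14.04
  Creativity 91.5 × 0.06 = 5.49
Sum = 69.47125
Discretionary bonus: 69.47125 + 4 = 73.47125
73.47125 is ≥ 72 and < 76 → C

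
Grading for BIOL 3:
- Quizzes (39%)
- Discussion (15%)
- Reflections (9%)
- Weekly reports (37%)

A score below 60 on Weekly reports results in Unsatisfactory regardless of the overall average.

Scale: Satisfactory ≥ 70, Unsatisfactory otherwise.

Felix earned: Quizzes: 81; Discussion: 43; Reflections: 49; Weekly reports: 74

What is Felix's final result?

Unsatisfactory

Weekly reports score 74 ≥ 60: minimum met.
Weighted total:
  Quizzes 81 × 0.39 = 31.59
  Discussion 43 × 0.15 = 6.45
  Reflections 49 × 0.09 = 4.41
  Weekly reports 74 × 0.37 = 27.38
Sum = 69.83
69.83 < 70 → Unsatisfactory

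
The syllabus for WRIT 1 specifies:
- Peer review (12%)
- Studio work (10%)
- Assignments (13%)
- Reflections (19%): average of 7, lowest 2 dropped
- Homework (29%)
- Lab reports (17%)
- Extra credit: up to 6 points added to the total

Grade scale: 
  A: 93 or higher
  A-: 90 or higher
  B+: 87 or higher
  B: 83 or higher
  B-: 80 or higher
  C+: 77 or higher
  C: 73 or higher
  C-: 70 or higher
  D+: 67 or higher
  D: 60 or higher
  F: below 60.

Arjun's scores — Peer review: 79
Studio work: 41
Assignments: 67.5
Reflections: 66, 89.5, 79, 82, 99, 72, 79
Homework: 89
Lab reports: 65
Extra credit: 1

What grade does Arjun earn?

Reflections: drop 66, 72 → average of remaining 5 = 428.5/5 = 85.7
Weighted total:
  Peer review 79 × 0.12 = 9.48
  Studio work 41 × 0.1 = 4.1
  Assignments 67.5 × 0.13 = 8.775
  Reflections 85.7 × 0.19 = 16.283
  Homework 89 × 0.29 = 25.81
  Lab reports 65 × 0.17 = 11.05
Sum = 75.498
Extra credit: 75.498 + 1 = 76.498
76.498 is ≥ 73 and < 77 → C

C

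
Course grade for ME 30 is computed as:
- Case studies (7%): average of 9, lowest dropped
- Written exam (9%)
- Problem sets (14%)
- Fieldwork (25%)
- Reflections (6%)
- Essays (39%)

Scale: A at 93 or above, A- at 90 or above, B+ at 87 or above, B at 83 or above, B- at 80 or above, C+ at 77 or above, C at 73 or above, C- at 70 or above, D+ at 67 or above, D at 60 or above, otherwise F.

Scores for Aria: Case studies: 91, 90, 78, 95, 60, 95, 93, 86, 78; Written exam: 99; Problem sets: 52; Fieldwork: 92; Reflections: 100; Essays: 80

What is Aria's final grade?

Case studies: drop 60 → average of remaining 8 = 706/8 = 88.25
Weighted total:
  Case studies 88.25 × 0.07 = 6.1775
  Written exam 99 × 0.09 = 8.91
  Problem sets 52 × 0.14 = 7.28
  Fieldwork 92 × 0.25 = 23
  Reflections 100 × 0.06 = 6
  Essays 80 × 0.39 = 31.2
Sum = 82.5675
82.5675 is ≥ 80 and < 83 → B-

B-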